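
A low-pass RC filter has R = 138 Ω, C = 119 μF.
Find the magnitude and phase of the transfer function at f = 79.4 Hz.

Step 1 — Angular frequency: ω = 2π·79.4 = 498.9 rad/s.
Step 2 — Transfer function: H(jω) = 1/(1 + jωRC).
Step 3 — Denominator: 1 + jωRC = 1 + j·498.9·138·0.000119 = 1 + j8.193.
Step 4 — H = 0.01468 - j0.1203.
Step 5 — Magnitude: |H| = 0.1212 (-18.3 dB); phase: φ = -83.0°.

|H| = 0.1212 (-18.3 dB), φ = -83.0°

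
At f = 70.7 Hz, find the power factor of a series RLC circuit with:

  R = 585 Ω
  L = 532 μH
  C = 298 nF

Step 1 — Angular frequency: ω = 2π·f = 2π·70.7 = 444.2 rad/s.
Step 2 — Component impedances:
  R: Z = R = 585 Ω
  L: Z = jωL = j·444.2·0.000532 = 0 + j0.2363 Ω
  C: Z = 1/(jωC) = -j/(ω·C) = 0 - j7554 Ω
Step 3 — Series combination: Z_total = R + L + C = 585 - j7554 Ω = 7577∠-85.6° Ω.
Step 4 — Power factor: PF = cos(φ) = Re(Z)/|Z| = 585/7577 = 0.07721.
Step 5 — Type: Im(Z) = -7554 ⇒ leading (phase φ = -85.6°).

PF = 0.07721 (leading, φ = -85.6°)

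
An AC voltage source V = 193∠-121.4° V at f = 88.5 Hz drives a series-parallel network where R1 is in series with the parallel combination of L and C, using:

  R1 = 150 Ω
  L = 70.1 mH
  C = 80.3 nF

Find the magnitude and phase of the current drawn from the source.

Step 1 — Angular frequency: ω = 2π·f = 2π·88.5 = 556.1 rad/s.
Step 2 — Component impedances:
  R1: Z = R = 150 Ω
  L: Z = jωL = j·556.1·0.0701 = 0 + j38.98 Ω
  C: Z = 1/(jωC) = -j/(ω·C) = 0 - j2.24e+04 Ω
Step 3 — Parallel branch: L || C = 1/(1/L + 1/C) = 0 + j39.05 Ω.
Step 4 — Series with R1: Z_total = R1 + (L || C) = 150 + j39.05 Ω = 155∠14.6° Ω.
Step 5 — Source phasor: V = 193∠-121.4° V = -100.6 - j164.7 V.
Step 6 — Ohm's law: I = V / Z_total = (-100.6 - j164.7) / (150 + j39.05) = -0.8956 - j0.8651 A.
Step 7 — Convert to polar: |I| = 1.245 A, ∠I = -136.0°.

I = 1.245∠-136.0° A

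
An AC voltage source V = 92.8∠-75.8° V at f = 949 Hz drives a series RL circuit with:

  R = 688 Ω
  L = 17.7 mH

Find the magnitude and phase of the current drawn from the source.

Step 1 — Angular frequency: ω = 2π·f = 2π·949 = 5963 rad/s.
Step 2 — Component impedances:
  R: Z = R = 688 Ω
  L: Z = jωL = j·5963·0.0177 = 0 + j105.5 Ω
Step 3 — Series combination: Z_total = R + L = 688 + j105.5 Ω = 696∠8.7° Ω.
Step 4 — Source phasor: V = 92.8∠-75.8° V = 22.76 - j89.96 V.
Step 5 — Ohm's law: I = V / Z_total = (22.76 - j89.96) / (688 + j105.5) = 0.01273 - j0.1327 A.
Step 6 — Convert to polar: |I| = 0.1333 A, ∠I = -84.5°.

I = 0.1333∠-84.5° A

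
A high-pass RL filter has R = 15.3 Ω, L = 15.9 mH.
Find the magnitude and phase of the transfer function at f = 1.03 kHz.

Step 1 — Angular frequency: ω = 2π·1030 = 6472 rad/s.
Step 2 — Transfer function: H(jω) = jωL/(R + jωL).
Step 3 — Numerator jωL = j·102.9; denominator R + jωL = 15.3 + j102.9.
Step 4 — H = 0.9784 + j0.1455.
Step 5 — Magnitude: |H| = 0.9891 (-0.1 dB); phase: φ = 8.5°.

|H| = 0.9891 (-0.1 dB), φ = 8.5°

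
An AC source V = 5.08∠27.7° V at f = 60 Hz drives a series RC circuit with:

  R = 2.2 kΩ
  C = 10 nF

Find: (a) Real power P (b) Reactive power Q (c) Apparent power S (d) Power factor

Step 1 — Angular frequency: ω = 2π·f = 2π·60 = 377 rad/s.
Step 2 — Component impedances:
  R: Z = R = 2200 Ω
  C: Z = 1/(jωC) = -j/(ω·C) = 0 - j2.653e+05 Ω
Step 3 — Series combination: Z_total = R + C = 2200 - j2.653e+05 Ω = 2.653e+05∠-89.5° Ω.
Step 4 — Source phasor: V = 5.08∠27.7° V = 4.498 + j2.361 V.
Step 5 — Current: I = V / Z = -8.761e-06 + j1.703e-05 A = 1.915e-05∠117.2° A.
Step 6 — Complex power: S = V·I* = 8.068e-07 - j9.728e-05 VA.
Step 7 — Real power: P = Re(S) = 8.068e-07 W.
Step 8 — Reactive power: Q = Im(S) = -9.728e-05 VAR.
Step 9 — Apparent power: |S| = 9.728e-05 VA.
Step 10 — Power factor: PF = P/|S| = 0.008294 (leading).

(a) P = 8.068e-07 W  (b) Q = -9.728e-05 VAR  (c) S = 9.728e-05 VA  (d) PF = 0.008294 (leading)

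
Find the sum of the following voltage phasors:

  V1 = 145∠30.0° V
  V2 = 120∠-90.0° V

Step 1 — Convert each phasor to rectangular form:
  V1 = 145·(cos(30.0°) + j·sin(30.0°)) = 125.6 + j72.5 V
  V2 = 120·(cos(-90.0°) + j·sin(-90.0°)) = 0 - j120 V
Step 2 — Sum components: V_total = 125.6 - j47.5 V.
Step 3 — Convert to polar: |V_total| = 134.3 V, ∠V_total = -20.7°.

V_total = 134.3∠-20.7° V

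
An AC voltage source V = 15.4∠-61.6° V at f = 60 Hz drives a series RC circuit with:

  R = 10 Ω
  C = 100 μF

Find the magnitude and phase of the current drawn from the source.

Step 1 — Angular frequency: ω = 2π·f = 2π·60 = 377 rad/s.
Step 2 — Component impedances:
  R: Z = R = 10 Ω
  C: Z = 1/(jωC) = -j/(ω·C) = 0 - j26.53 Ω
Step 3 — Series combination: Z_total = R + C = 10 - j26.53 Ω = 28.35∠-69.3° Ω.
Step 4 — Source phasor: V = 15.4∠-61.6° V = 7.325 - j13.55 V.
Step 5 — Ohm's law: I = V / Z_total = (7.325 - j13.55) / (10 - j26.53) = 0.5383 + j0.0732 A.
Step 6 — Convert to polar: |I| = 0.5432 A, ∠I = 7.7°.

I = 0.5432∠7.7° A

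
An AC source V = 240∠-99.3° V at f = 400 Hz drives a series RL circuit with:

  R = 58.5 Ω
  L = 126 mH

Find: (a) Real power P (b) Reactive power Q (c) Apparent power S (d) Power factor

Step 1 — Angular frequency: ω = 2π·f = 2π·400 = 2513 rad/s.
Step 2 — Component impedances:
  R: Z = R = 58.5 Ω
  L: Z = jωL = j·2513·0.126 = 0 + j316.7 Ω
Step 3 — Series combination: Z_total = R + L = 58.5 + j316.7 Ω = 322∠79.5° Ω.
Step 4 — Source phasor: V = 240∠-99.3° V = -38.78 - j236.8 V.
Step 5 — Current: I = V / Z = -0.7451 - j0.01517 A = 0.7453∠-178.8° A.
Step 6 — Complex power: S = V·I* = 32.49 + j175.9 VA.
Step 7 — Real power: P = Re(S) = 32.49 W.
Step 8 — Reactive power: Q = Im(S) = 175.9 VAR.
Step 9 — Apparent power: |S| = 178.9 VA.
Step 10 — Power factor: PF = P/|S| = 0.1817 (lagging).

(a) P = 32.49 W  (b) Q = 175.9 VAR  (c) S = 178.9 VA  (d) PF = 0.1817 (lagging)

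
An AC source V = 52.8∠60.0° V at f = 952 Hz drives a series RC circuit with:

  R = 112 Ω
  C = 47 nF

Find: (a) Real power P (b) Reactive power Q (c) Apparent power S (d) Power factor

Step 1 — Angular frequency: ω = 2π·f = 2π·952 = 5982 rad/s.
Step 2 — Component impedances:
  R: Z = R = 112 Ω
  C: Z = 1/(jωC) = -j/(ω·C) = 0 - j3557 Ω
Step 3 — Series combination: Z_total = R + C = 112 - j3557 Ω = 3559∠-88.2° Ω.
Step 4 — Source phasor: V = 52.8∠60.0° V = 26.4 + j45.73 V.
Step 5 — Current: I = V / Z = -0.01261 + j0.007819 A = 0.01484∠148.2° A.
Step 6 — Complex power: S = V·I* = 0.02465 - j0.783 VA.
Step 7 — Real power: P = Re(S) = 0.02465 W.
Step 8 — Reactive power: Q = Im(S) = -0.783 VAR.
Step 9 — Apparent power: |S| = 0.7834 VA.
Step 10 — Power factor: PF = P/|S| = 0.03147 (leading).

(a) P = 0.02465 W  (b) Q = -0.783 VAR  (c) S = 0.7834 VA  (d) PF = 0.03147 (leading)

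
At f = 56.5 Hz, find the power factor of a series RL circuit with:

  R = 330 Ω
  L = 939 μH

Step 1 — Angular frequency: ω = 2π·f = 2π·56.5 = 355 rad/s.
Step 2 — Component impedances:
  R: Z = R = 330 Ω
  L: Z = jωL = j·355·0.000939 = 0 + j0.3333 Ω
Step 3 — Series combination: Z_total = R + L = 330 + j0.3333 Ω = 330∠0.1° Ω.
Step 4 — Power factor: PF = cos(φ) = Re(Z)/|Z| = 330/330 = 1.
Step 5 — Type: Im(Z) = 0.3333 ⇒ lagging (phase φ = 0.1°).

PF = 1 (lagging, φ = 0.1°)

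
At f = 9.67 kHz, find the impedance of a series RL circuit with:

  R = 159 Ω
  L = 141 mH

Step 1 — Angular frequency: ω = 2π·f = 2π·9670 = 6.076e+04 rad/s.
Step 2 — Component impedances:
  R: Z = R = 159 Ω
  L: Z = jωL = j·6.076e+04·0.141 = 0 + j8567 Ω
Step 3 — Series combination: Z_total = R + L = 159 + j8567 Ω = 8568∠88.9° Ω.

Z = 159 + j8567 Ω = 8568∠88.9° Ω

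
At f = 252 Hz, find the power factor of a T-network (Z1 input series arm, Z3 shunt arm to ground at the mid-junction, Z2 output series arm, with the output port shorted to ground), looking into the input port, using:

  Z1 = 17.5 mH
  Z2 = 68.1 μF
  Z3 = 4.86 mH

Step 1 — Angular frequency: ω = 2π·f = 2π·252 = 1583 rad/s.
Step 2 — Component impedances:
  Z1: Z = jωL = j·1583·0.0175 = 0 + j27.71 Ω
  Z2: Z = 1/(jωC) = -j/(ω·C) = 0 - j9.274 Ω
  Z3: Z = jωL = j·1583·0.00486 = 0 + j7.695 Ω
Step 3 — With the output port shorted to ground, the output series arm Z2 runs from the junction to ground; the shunt arm Z3 also runs from the junction to ground. They appear in parallel: Z3 || Z2 = 0 + j45.2 Ω.
Step 4 — Series with input arm Z1: Z_in = Z1 + (Z3 || Z2) = 0 + j72.91 Ω = 72.91∠90.0° Ω.
Step 5 — Power factor: PF = cos(φ) = Re(Z)/|Z| = 0/72.91 = 0.
Step 6 — Type: Im(Z) = 72.91 ⇒ lagging (phase φ = 90.0°).

PF = 0 (lagging, φ = 90.0°)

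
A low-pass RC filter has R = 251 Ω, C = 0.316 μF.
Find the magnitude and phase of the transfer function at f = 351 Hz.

Step 1 — Angular frequency: ω = 2π·351 = 2205 rad/s.
Step 2 — Transfer function: H(jω) = 1/(1 + jωRC).
Step 3 — Denominator: 1 + jωRC = 1 + j·2205·251·3.16e-07 = 1 + j0.1749.
Step 4 — H = 0.9703 - j0.1697.
Step 5 — Magnitude: |H| = 0.985 (-0.1 dB); phase: φ = -9.9°.

|H| = 0.985 (-0.1 dB), φ = -9.9°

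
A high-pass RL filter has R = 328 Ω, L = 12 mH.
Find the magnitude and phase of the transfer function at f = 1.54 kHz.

Step 1 — Angular frequency: ω = 2π·1540 = 9676 rad/s.
Step 2 — Transfer function: H(jω) = jωL/(R + jωL).
Step 3 — Numerator jωL = j·116.1; denominator R + jωL = 328 + j116.1.
Step 4 — H = 0.1114 + j0.3146.
Step 5 — Magnitude: |H| = 0.3337 (-9.5 dB); phase: φ = 70.5°.

|H| = 0.3337 (-9.5 dB), φ = 70.5°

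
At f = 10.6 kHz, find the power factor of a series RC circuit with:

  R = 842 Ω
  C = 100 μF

Step 1 — Angular frequency: ω = 2π·f = 2π·1.06e+04 = 6.66e+04 rad/s.
Step 2 — Component impedances:
  R: Z = R = 842 Ω
  C: Z = 1/(jωC) = -j/(ω·C) = 0 - j0.1501 Ω
Step 3 — Series combination: Z_total = R + C = 842 - j0.1501 Ω = 842∠-0.0° Ω.
Step 4 — Power factor: PF = cos(φ) = Re(Z)/|Z| = 842/842 = 1.
Step 5 — Type: Im(Z) = -0.1501 ⇒ leading (phase φ = -0.0°).

PF = 1 (leading, φ = -0.0°)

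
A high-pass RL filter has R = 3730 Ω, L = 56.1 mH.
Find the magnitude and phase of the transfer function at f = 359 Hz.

Step 1 — Angular frequency: ω = 2π·359 = 2256 rad/s.
Step 2 — Transfer function: H(jω) = jωL/(R + jωL).
Step 3 — Numerator jωL = j·126.5; denominator R + jωL = 3730 + j126.5.
Step 4 — H = 0.00115 + j0.03389.
Step 5 — Magnitude: |H| = 0.03391 (-29.4 dB); phase: φ = 88.1°.

|H| = 0.03391 (-29.4 dB), φ = 88.1°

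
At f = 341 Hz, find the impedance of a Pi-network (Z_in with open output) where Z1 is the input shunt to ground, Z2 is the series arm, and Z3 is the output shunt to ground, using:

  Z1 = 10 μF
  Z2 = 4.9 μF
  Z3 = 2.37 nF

Step 1 — Angular frequency: ω = 2π·f = 2π·341 = 2143 rad/s.
Step 2 — Component impedances:
  Z1: Z = 1/(jωC) = -j/(ω·C) = 0 - j46.67 Ω
  Z2: Z = 1/(jωC) = -j/(ω·C) = 0 - j95.25 Ω
  Z3: Z = 1/(jωC) = -j/(ω·C) = 0 - j1.969e+05 Ω
Step 3 — With open output, the series arm Z2 and the output shunt Z3 appear in series to ground: Z2 + Z3 = 0 - j1.97e+05 Ω.
Step 4 — Parallel with input shunt Z1: Z_in = Z1 || (Z2 + Z3) = 0 - j46.66 Ω = 46.66∠-90.0° Ω.

Z = 0 - j46.66 Ω = 46.66∠-90.0° Ω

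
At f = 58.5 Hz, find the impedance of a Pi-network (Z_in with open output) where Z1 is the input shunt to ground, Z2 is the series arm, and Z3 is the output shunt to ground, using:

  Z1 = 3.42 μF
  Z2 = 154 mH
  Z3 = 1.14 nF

Step 1 — Angular frequency: ω = 2π·f = 2π·58.5 = 367.6 rad/s.
Step 2 — Component impedances:
  Z1: Z = 1/(jωC) = -j/(ω·C) = 0 - j795.5 Ω
  Z2: Z = jωL = j·367.6·0.154 = 0 + j56.61 Ω
  Z3: Z = 1/(jωC) = -j/(ω·C) = 0 - j2.386e+06 Ω
Step 3 — With open output, the series arm Z2 and the output shunt Z3 appear in series to ground: Z2 + Z3 = 0 - j2.386e+06 Ω.
Step 4 — Parallel with input shunt Z1: Z_in = Z1 || (Z2 + Z3) = 0 - j795.2 Ω = 795.2∠-90.0° Ω.

Z = 0 - j795.2 Ω = 795.2∠-90.0° Ω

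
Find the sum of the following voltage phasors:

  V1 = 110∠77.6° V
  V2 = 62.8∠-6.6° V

Step 1 — Convert each phasor to rectangular form:
  V1 = 110·(cos(77.6°) + j·sin(77.6°)) = 23.62 + j107.4 V
  V2 = 62.8·(cos(-6.6°) + j·sin(-6.6°)) = 62.38 - j7.218 V
Step 2 — Sum components: V_total = 86 + j100.2 V.
Step 3 — Convert to polar: |V_total| = 132.1 V, ∠V_total = 49.4°.

V_total = 132.1∠49.4° V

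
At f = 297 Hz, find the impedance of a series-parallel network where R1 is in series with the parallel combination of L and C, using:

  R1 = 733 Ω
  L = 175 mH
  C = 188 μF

Step 1 — Angular frequency: ω = 2π·f = 2π·297 = 1866 rad/s.
Step 2 — Component impedances:
  R1: Z = R = 733 Ω
  L: Z = jωL = j·1866·0.175 = 0 + j326.6 Ω
  C: Z = 1/(jωC) = -j/(ω·C) = 0 - j2.85 Ω
Step 3 — Parallel branch: L || C = 1/(1/L + 1/C) = 0 - j2.875 Ω.
Step 4 — Series with R1: Z_total = R1 + (L || C) = 733 - j2.875 Ω = 733∠-0.2° Ω.

Z = 733 - j2.875 Ω = 733∠-0.2° Ω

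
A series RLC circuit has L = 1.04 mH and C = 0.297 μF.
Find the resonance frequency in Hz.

Step 1 — Resonance condition Im(Z)=0 gives ω₀ = 1/√(LC).
Step 2 — ω₀ = 1/√(0.00104·2.97e-07) = 5.69e+04 rad/s.
Step 3 — f₀ = ω₀/(2π) = 9056 Hz.

f₀ = 9056 Hz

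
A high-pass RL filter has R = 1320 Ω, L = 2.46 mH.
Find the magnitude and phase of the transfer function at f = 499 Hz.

Step 1 — Angular frequency: ω = 2π·499 = 3135 rad/s.
Step 2 — Transfer function: H(jω) = jωL/(R + jωL).
Step 3 — Numerator jωL = j·7.713; denominator R + jωL = 1320 + j7.713.
Step 4 — H = 3.414e-05 + j0.005843.
Step 5 — Magnitude: |H| = 0.005843 (-44.7 dB); phase: φ = 89.7°.

|H| = 0.005843 (-44.7 dB), φ = 89.7°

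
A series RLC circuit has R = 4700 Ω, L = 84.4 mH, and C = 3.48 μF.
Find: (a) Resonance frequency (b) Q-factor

Step 1 — Resonance condition Im(Z)=0 gives ω₀ = 1/√(LC).
Step 2 — ω₀ = 1/√(0.0844·3.48e-06) = 1845 rad/s.
Step 3 — f₀ = ω₀/(2π) = 293.7 Hz.
Step 4 — Series Q: Q = ω₀L/R = 1845·0.0844/4700 = 0.03313.

(a) f₀ = 293.7 Hz  (b) Q = 0.03313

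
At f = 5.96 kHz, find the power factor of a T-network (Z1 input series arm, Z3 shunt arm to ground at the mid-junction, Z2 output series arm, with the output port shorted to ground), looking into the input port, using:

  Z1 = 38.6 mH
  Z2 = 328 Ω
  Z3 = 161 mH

Step 1 — Angular frequency: ω = 2π·f = 2π·5960 = 3.745e+04 rad/s.
Step 2 — Component impedances:
  Z1: Z = jωL = j·3.745e+04·0.0386 = 0 + j1445 Ω
  Z2: Z = R = 328 Ω
  Z3: Z = jωL = j·3.745e+04·0.161 = 0 + j6029 Ω
Step 3 — With the output port shorted to ground, the output series arm Z2 runs from the junction to ground; the shunt arm Z3 also runs from the junction to ground. They appear in parallel: Z3 || Z2 = 327 + j17.79 Ω.
Step 4 — Series with input arm Z1: Z_in = Z1 + (Z3 || Z2) = 327 + j1463 Ω = 1499∠77.4° Ω.
Step 5 — Power factor: PF = cos(φ) = Re(Z)/|Z| = 327/1499 = 0.2181.
Step 6 — Type: Im(Z) = 1463 ⇒ lagging (phase φ = 77.4°).

PF = 0.2181 (lagging, φ = 77.4°)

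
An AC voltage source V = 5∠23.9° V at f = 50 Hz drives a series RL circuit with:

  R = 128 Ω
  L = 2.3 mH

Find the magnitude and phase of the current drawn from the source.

Step 1 — Angular frequency: ω = 2π·f = 2π·50 = 314.2 rad/s.
Step 2 — Component impedances:
  R: Z = R = 128 Ω
  L: Z = jωL = j·314.2·0.0023 = 0 + j0.7226 Ω
Step 3 — Series combination: Z_total = R + L = 128 + j0.7226 Ω = 128∠0.3° Ω.
Step 4 — Source phasor: V = 5∠23.9° V = 4.571 + j2.026 V.
Step 5 — Ohm's law: I = V / Z_total = (4.571 + j2.026) / (128 + j0.7226) = 0.0358 + j0.01562 A.
Step 6 — Convert to polar: |I| = 0.03906 A, ∠I = 23.6°.

I = 0.03906∠23.6° A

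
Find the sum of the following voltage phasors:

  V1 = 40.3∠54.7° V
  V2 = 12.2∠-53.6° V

Step 1 — Convert each phasor to rectangular form:
  V1 = 40.3·(cos(54.7°) + j·sin(54.7°)) = 23.29 + j32.89 V
  V2 = 12.2·(cos(-53.6°) + j·sin(-53.6°)) = 7.24 - j9.82 V
Step 2 — Sum components: V_total = 30.53 + j23.07 V.
Step 3 — Convert to polar: |V_total| = 38.26 V, ∠V_total = 37.1°.

V_total = 38.26∠37.1° V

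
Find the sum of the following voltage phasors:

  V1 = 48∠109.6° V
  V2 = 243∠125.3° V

Step 1 — Convert each phasor to rectangular form:
  V1 = 48·(cos(109.6°) + j·sin(109.6°)) = -16.1 + j45.22 V
  V2 = 243·(cos(125.3°) + j·sin(125.3°)) = -140.4 + j198.3 V
Step 2 — Sum components: V_total = -156.5 + j243.5 V.
Step 3 — Convert to polar: |V_total| = 289.5 V, ∠V_total = 122.7°.

V_total = 289.5∠122.7° V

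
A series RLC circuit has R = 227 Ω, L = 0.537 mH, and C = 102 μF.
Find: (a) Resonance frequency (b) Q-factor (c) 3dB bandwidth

Step 1 — Resonance: ω₀ = 1/√(LC) = 1/√(0.000537·0.000102) = 4273 rad/s.
Step 2 — f₀ = ω₀/(2π) = 680 Hz.
Step 3 — Series Q: Q = ω₀L/R = 4273·0.000537/227 = 0.01011.
Step 4 — Bandwidth: Δω = ω₀/Q = 4.227e+05 rad/s; BW = Δω/(2π) = 6.728e+04 Hz.

(a) f₀ = 680 Hz  (b) Q = 0.01011  (c) BW = 6.728e+04 Hz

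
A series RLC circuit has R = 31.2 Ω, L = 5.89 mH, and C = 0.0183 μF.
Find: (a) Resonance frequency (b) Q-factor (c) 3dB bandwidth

Step 1 — Resonance: ω₀ = 1/√(LC) = 1/√(0.00589·1.83e-08) = 9.632e+04 rad/s.
Step 2 — f₀ = ω₀/(2π) = 1.533e+04 Hz.
Step 3 — Series Q: Q = ω₀L/R = 9.632e+04·0.00589/31.2 = 18.18.
Step 4 — Bandwidth: Δω = ω₀/Q = 5297 rad/s; BW = Δω/(2π) = 843.1 Hz.

(a) f₀ = 1.533e+04 Hz  (b) Q = 18.18  (c) BW = 843.1 Hz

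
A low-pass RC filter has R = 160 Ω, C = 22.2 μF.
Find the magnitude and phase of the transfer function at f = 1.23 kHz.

Step 1 — Angular frequency: ω = 2π·1230 = 7728 rad/s.
Step 2 — Transfer function: H(jω) = 1/(1 + jωRC).
Step 3 — Denominator: 1 + jωRC = 1 + j·7728·160·2.22e-05 = 1 + j27.45.
Step 4 — H = 0.001325 - j0.03638.
Step 5 — Magnitude: |H| = 0.0364 (-28.8 dB); phase: φ = -87.9°.

|H| = 0.0364 (-28.8 dB), φ = -87.9°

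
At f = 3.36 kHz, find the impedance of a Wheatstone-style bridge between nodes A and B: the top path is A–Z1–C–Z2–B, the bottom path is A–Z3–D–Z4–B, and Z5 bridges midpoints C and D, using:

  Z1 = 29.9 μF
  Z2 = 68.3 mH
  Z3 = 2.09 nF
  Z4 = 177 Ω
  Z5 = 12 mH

Step 1 — Angular frequency: ω = 2π·f = 2π·3360 = 2.111e+04 rad/s.
Step 2 — Component impedances:
  Z1: Z = 1/(jωC) = -j/(ω·C) = 0 - j1.584 Ω
  Z2: Z = jωL = j·2.111e+04·0.0683 = 0 + j1442 Ω
  Z3: Z = 1/(jωC) = -j/(ω·C) = 0 - j2.266e+04 Ω
  Z4: Z = R = 177 Ω
  Z5: Z = jωL = j·2.111e+04·0.012 = 0 + j253.3 Ω
Step 3 — Bridge requires nodal analysis (the Z5 bridge couples midpoints C and D, so the two paths cannot be reduced to a simple series/parallel combination). Setting node B to ground and injecting 1 A at node A, the 3-node admittance system at A, C, D solves to V_A = Z_AB = 126.3 + j229.1 Ω = 261.6∠61.1° Ω.

Z = 126.3 + j229.1 Ω = 261.6∠61.1° Ω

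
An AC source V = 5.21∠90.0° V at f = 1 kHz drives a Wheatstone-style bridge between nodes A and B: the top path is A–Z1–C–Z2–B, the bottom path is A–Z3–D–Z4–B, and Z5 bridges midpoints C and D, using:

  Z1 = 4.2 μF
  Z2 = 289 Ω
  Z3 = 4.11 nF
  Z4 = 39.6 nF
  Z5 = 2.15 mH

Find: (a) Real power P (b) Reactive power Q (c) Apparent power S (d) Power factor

Step 1 — Angular frequency: ω = 2π·f = 2π·1000 = 6283 rad/s.
Step 2 — Component impedances:
  Z1: Z = 1/(jωC) = -j/(ω·C) = 0 - j37.89 Ω
  Z2: Z = R = 289 Ω
  Z3: Z = 1/(jωC) = -j/(ω·C) = 0 - j3.872e+04 Ω
  Z4: Z = 1/(jωC) = -j/(ω·C) = 0 - j4019 Ω
  Z5: Z = jωL = j·6283·0.00215 = 0 + j13.51 Ω
Step 3 — Bridge requires nodal analysis (the Z5 bridge couples midpoints C and D, so the two paths cannot be reduced to a simple series/parallel combination). Setting node B to ground and injecting 1 A at node A, the 3-node admittance system at A, C, D solves to V_A = Z_AB = 287.5 - j58.6 Ω = 293.4∠-11.5° Ω.
Step 4 — Source phasor: V = 5.21∠90.0° V = 0 + j5.21 V.
Step 5 — Current: I = V / Z = -0.003546 + j0.0174 A = 0.01776∠101.5° A.
Step 6 — Complex power: S = V·I* = 0.09065 - j0.01848 VA.
Step 7 — Real power: P = Re(S) = 0.09065 W.
Step 8 — Reactive power: Q = Im(S) = -0.01848 VAR.
Step 9 — Apparent power: |S| = 0.09251 VA.
Step 10 — Power factor: PF = P/|S| = 0.9799 (leading).

(a) P = 0.09065 W  (b) Q = -0.01848 VAR  (c) S = 0.09251 VA  (d) PF = 0.9799 (leading)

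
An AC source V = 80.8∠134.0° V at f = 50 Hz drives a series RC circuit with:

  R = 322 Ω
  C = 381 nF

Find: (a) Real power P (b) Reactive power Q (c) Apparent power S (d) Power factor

Step 1 — Angular frequency: ω = 2π·f = 2π·50 = 314.2 rad/s.
Step 2 — Component impedances:
  R: Z = R = 322 Ω
  C: Z = 1/(jωC) = -j/(ω·C) = 0 - j8355 Ω
Step 3 — Series combination: Z_total = R + C = 322 - j8355 Ω = 8361∠-87.8° Ω.
Step 4 — Source phasor: V = 80.8∠134.0° V = -56.13 + j58.12 V.
Step 5 — Current: I = V / Z = -0.007205 - j0.006441 A = 0.009664∠-138.2° A.
Step 6 — Complex power: S = V·I* = 0.03007 - j0.7803 VA.
Step 7 — Real power: P = Re(S) = 0.03007 W.
Step 8 — Reactive power: Q = Im(S) = -0.7803 VAR.
Step 9 — Apparent power: |S| = 0.7809 VA.
Step 10 — Power factor: PF = P/|S| = 0.03851 (leading).

(a) P = 0.03007 W  (b) Q = -0.7803 VAR  (c) S = 0.7809 VA  (d) PF = 0.03851 (leading)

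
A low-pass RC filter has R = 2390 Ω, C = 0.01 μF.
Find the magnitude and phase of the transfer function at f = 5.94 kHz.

Step 1 — Angular frequency: ω = 2π·5940 = 3.732e+04 rad/s.
Step 2 — Transfer function: H(jω) = 1/(1 + jωRC).
Step 3 — Denominator: 1 + jωRC = 1 + j·3.732e+04·2390·1e-08 = 1 + j0.892.
Step 4 — H = 0.5569 - j0.4968.
Step 5 — Magnitude: |H| = 0.7463 (-2.5 dB); phase: φ = -41.7°.

|H| = 0.7463 (-2.5 dB), φ = -41.7°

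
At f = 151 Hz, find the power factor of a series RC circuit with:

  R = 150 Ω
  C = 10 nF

Step 1 — Angular frequency: ω = 2π·f = 2π·151 = 948.8 rad/s.
Step 2 — Component impedances:
  R: Z = R = 150 Ω
  C: Z = 1/(jωC) = -j/(ω·C) = 0 - j1.054e+05 Ω
Step 3 — Series combination: Z_total = R + C = 150 - j1.054e+05 Ω = 1.054e+05∠-89.9° Ω.
Step 4 — Power factor: PF = cos(φ) = Re(Z)/|Z| = 150/1.054e+05 = 0.001423.
Step 5 — Type: Im(Z) = -1.054e+05 ⇒ leading (phase φ = -89.9°).

PF = 0.001423 (leading, φ = -89.9°)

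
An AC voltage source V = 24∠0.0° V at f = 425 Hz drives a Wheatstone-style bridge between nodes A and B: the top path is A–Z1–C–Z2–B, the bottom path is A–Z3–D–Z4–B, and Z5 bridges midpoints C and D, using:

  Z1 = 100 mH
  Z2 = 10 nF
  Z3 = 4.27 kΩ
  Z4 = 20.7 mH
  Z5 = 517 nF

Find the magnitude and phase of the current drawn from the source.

Step 1 — Angular frequency: ω = 2π·f = 2π·425 = 2670 rad/s.
Step 2 — Component impedances:
  Z1: Z = jωL = j·2670·0.1 = 0 + j267 Ω
  Z2: Z = 1/(jωC) = -j/(ω·C) = 0 - j3.745e+04 Ω
  Z3: Z = R = 4270 Ω
  Z4: Z = jωL = j·2670·0.0207 = 0 + j55.28 Ω
  Z5: Z = 1/(jωC) = -j/(ω·C) = 0 - j724.3 Ω
Step 3 — Bridge requires nodal analysis (the Z5 bridge couples midpoints C and D, so the two paths cannot be reduced to a simple series/parallel combination). Setting node B to ground and injecting 1 A at node A, the 3-node admittance system at A, C, D solves to V_A = Z_AB = 45.8 - j385.5 Ω = 388.2∠-83.2° Ω.
Step 4 — Source phasor: V = 24∠0.0° V = 24 V.
Step 5 — Ohm's law: I = V / Z_total = (24) / (45.8 - j385.5) = 0.007292 + j0.06139 A.
Step 6 — Convert to polar: |I| = 0.06182 A, ∠I = 83.2°.

I = 0.06182∠83.2° A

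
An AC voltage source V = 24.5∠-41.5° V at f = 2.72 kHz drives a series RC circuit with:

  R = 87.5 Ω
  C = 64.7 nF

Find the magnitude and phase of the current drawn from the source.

Step 1 — Angular frequency: ω = 2π·f = 2π·2720 = 1.709e+04 rad/s.
Step 2 — Component impedances:
  R: Z = R = 87.5 Ω
  C: Z = 1/(jωC) = -j/(ω·C) = 0 - j904.4 Ω
Step 3 — Series combination: Z_total = R + C = 87.5 - j904.4 Ω = 908.6∠-84.5° Ω.
Step 4 — Source phasor: V = 24.5∠-41.5° V = 18.35 - j16.23 V.
Step 5 — Ohm's law: I = V / Z_total = (18.35 - j16.23) / (87.5 - j904.4) = 0.01973 + j0.01838 A.
Step 6 — Convert to polar: |I| = 0.02696 A, ∠I = 43.0°.

I = 0.02696∠43.0° A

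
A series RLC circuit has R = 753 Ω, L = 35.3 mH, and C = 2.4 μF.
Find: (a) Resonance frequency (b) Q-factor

Step 1 — Resonance condition Im(Z)=0 gives ω₀ = 1/√(LC).
Step 2 — ω₀ = 1/√(0.0353·2.4e-06) = 3436 rad/s.
Step 3 — f₀ = ω₀/(2π) = 546.8 Hz.
Step 4 — Series Q: Q = ω₀L/R = 3436·0.0353/753 = 0.1611.

(a) f₀ = 546.8 Hz  (b) Q = 0.1611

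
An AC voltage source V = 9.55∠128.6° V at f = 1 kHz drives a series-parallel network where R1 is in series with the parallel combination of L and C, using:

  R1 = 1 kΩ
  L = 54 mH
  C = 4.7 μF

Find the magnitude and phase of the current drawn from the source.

Step 1 — Angular frequency: ω = 2π·f = 2π·1000 = 6283 rad/s.
Step 2 — Component impedances:
  R1: Z = R = 1000 Ω
  L: Z = jωL = j·6283·0.054 = 0 + j339.3 Ω
  C: Z = 1/(jωC) = -j/(ω·C) = 0 - j33.86 Ω
Step 3 — Parallel branch: L || C = 1/(1/L + 1/C) = 0 - j37.62 Ω.
Step 4 — Series with R1: Z_total = R1 + (L || C) = 1000 - j37.62 Ω = 1001∠-2.2° Ω.
Step 5 — Source phasor: V = 9.55∠128.6° V = -5.958 + j7.464 V.
Step 6 — Ohm's law: I = V / Z_total = (-5.958 + j7.464) / (1000 - j37.62) = -0.00623 + j0.007229 A.
Step 7 — Convert to polar: |I| = 0.009543 A, ∠I = 130.8°.

I = 0.009543∠130.8° A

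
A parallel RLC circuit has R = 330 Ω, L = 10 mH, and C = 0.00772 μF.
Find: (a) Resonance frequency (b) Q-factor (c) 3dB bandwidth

Step 1 — Resonance: ω₀ = 1/√(LC) = 1/√(0.01·7.72e-09) = 1.138e+05 rad/s.
Step 2 — f₀ = ω₀/(2π) = 1.811e+04 Hz.
Step 3 — Parallel Q: Q = R/(ω₀L) = 330/(1.138e+05·0.01) = 0.2899.
Step 4 — Bandwidth: Δω = ω₀/Q = 3.925e+05 rad/s; BW = Δω/(2π) = 6.247e+04 Hz.

(a) f₀ = 1.811e+04 Hz  (b) Q = 0.2899  (c) BW = 6.247e+04 Hz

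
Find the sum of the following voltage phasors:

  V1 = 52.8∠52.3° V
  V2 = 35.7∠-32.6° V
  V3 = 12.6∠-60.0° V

Step 1 — Convert each phasor to rectangular form:
  V1 = 52.8·(cos(52.3°) + j·sin(52.3°)) = 32.29 + j41.78 V
  V2 = 35.7·(cos(-32.6°) + j·sin(-32.6°)) = 30.08 - j19.23 V
  V3 = 12.6·(cos(-60.0°) + j·sin(-60.0°)) = 6.3 - j10.91 V
Step 2 — Sum components: V_total = 68.66 + j11.63 V.
Step 3 — Convert to polar: |V_total| = 69.64 V, ∠V_total = 9.6°.

V_total = 69.64∠9.6° V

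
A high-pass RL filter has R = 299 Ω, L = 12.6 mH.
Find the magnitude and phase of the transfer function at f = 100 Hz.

Step 1 — Angular frequency: ω = 2π·100 = 628.3 rad/s.
Step 2 — Transfer function: H(jω) = jωL/(R + jωL).
Step 3 — Numerator jωL = j·7.917; denominator R + jωL = 299 + j7.917.
Step 4 — H = 0.0007006 + j0.02646.
Step 5 — Magnitude: |H| = 0.02647 (-31.5 dB); phase: φ = 88.5°.

|H| = 0.02647 (-31.5 dB), φ = 88.5°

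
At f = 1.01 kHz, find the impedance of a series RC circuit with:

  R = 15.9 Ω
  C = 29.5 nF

Step 1 — Angular frequency: ω = 2π·f = 2π·1010 = 6346 rad/s.
Step 2 — Component impedances:
  R: Z = R = 15.9 Ω
  C: Z = 1/(jωC) = -j/(ω·C) = 0 - j5342 Ω
Step 3 — Series combination: Z_total = R + C = 15.9 - j5342 Ω = 5342∠-89.8° Ω.

Z = 15.9 - j5342 Ω = 5342∠-89.8° Ω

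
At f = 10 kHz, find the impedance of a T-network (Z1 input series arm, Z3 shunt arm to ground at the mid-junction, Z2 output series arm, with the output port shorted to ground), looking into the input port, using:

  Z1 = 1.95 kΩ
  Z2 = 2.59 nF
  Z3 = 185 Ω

Step 1 — Angular frequency: ω = 2π·f = 2π·1e+04 = 6.283e+04 rad/s.
Step 2 — Component impedances:
  Z1: Z = R = 1950 Ω
  Z2: Z = 1/(jωC) = -j/(ω·C) = 0 - j6145 Ω
  Z3: Z = R = 185 Ω
Step 3 — With the output port shorted to ground, the output series arm Z2 runs from the junction to ground; the shunt arm Z3 also runs from the junction to ground. They appear in parallel: Z3 || Z2 = 184.8 - j5.565 Ω.
Step 4 — Series with input arm Z1: Z_in = Z1 + (Z3 || Z2) = 2135 - j5.565 Ω = 2135∠-0.1° Ω.

Z = 2135 - j5.565 Ω = 2135∠-0.1° Ω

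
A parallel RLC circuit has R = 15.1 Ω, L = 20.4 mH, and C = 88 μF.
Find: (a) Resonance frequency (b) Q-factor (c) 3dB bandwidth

Step 1 — Resonance: ω₀ = 1/√(LC) = 1/√(0.0204·8.8e-05) = 746.4 rad/s.
Step 2 — f₀ = ω₀/(2π) = 118.8 Hz.
Step 3 — Parallel Q: Q = R/(ω₀L) = 15.1/(746.4·0.0204) = 0.9918.
Step 4 — Bandwidth: Δω = ω₀/Q = 752.6 rad/s; BW = Δω/(2π) = 119.8 Hz.

(a) f₀ = 118.8 Hz  (b) Q = 0.9918  (c) BW = 119.8 Hz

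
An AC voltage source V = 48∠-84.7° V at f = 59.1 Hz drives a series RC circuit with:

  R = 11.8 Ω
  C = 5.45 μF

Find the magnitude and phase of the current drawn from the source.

Step 1 — Angular frequency: ω = 2π·f = 2π·59.1 = 371.3 rad/s.
Step 2 — Component impedances:
  R: Z = R = 11.8 Ω
  C: Z = 1/(jωC) = -j/(ω·C) = 0 - j494.1 Ω
Step 3 — Series combination: Z_total = R + C = 11.8 - j494.1 Ω = 494.3∠-88.6° Ω.
Step 4 — Source phasor: V = 48∠-84.7° V = 4.434 - j47.79 V.
Step 5 — Ohm's law: I = V / Z_total = (4.434 - j47.79) / (11.8 - j494.1) = 0.09689 + j0.006659 A.
Step 6 — Convert to polar: |I| = 0.09711 A, ∠I = 3.9°.

I = 0.09711∠3.9° A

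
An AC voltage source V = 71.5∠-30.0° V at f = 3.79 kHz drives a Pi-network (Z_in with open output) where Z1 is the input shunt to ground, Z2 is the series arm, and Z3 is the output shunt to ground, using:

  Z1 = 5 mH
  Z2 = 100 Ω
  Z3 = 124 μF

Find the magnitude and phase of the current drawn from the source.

Step 1 — Angular frequency: ω = 2π·f = 2π·3790 = 2.381e+04 rad/s.
Step 2 — Component impedances:
  Z1: Z = jωL = j·2.381e+04·0.005 = 0 + j119.1 Ω
  Z2: Z = R = 100 Ω
  Z3: Z = 1/(jωC) = -j/(ω·C) = 0 - j0.3387 Ω
Step 3 — With open output, the series arm Z2 and the output shunt Z3 appear in series to ground: Z2 + Z3 = 100 - j0.3387 Ω.
Step 4 — Parallel with input shunt Z1: Z_in = Z1 || (Z2 + Z3) = 58.83 + j49.21 Ω = 76.7∠39.9° Ω.
Step 5 — Source phasor: V = 71.5∠-30.0° V = 61.92 - j35.75 V.
Step 6 — Ohm's law: I = V / Z_total = (61.92 - j35.75) / (58.83 + j49.21) = 0.3202 - j0.8755 A.
Step 7 — Convert to polar: |I| = 0.9322 A, ∠I = -69.9°.

I = 0.9322∠-69.9° A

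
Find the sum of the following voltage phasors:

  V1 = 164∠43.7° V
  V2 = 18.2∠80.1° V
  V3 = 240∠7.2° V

Step 1 — Convert each phasor to rectangular form:
  V1 = 164·(cos(43.7°) + j·sin(43.7°)) = 118.6 + j113.3 V
  V2 = 18.2·(cos(80.1°) + j·sin(80.1°)) = 3.129 + j17.93 V
  V3 = 240·(cos(7.2°) + j·sin(7.2°)) = 238.1 + j30.08 V
Step 2 — Sum components: V_total = 359.8 + j161.3 V.
Step 3 — Convert to polar: |V_total| = 394.3 V, ∠V_total = 24.1°.

V_total = 394.3∠24.1° V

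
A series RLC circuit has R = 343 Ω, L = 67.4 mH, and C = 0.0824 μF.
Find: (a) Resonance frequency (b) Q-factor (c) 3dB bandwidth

Step 1 — Resonance: ω₀ = 1/√(LC) = 1/√(0.0674·8.24e-08) = 1.342e+04 rad/s.
Step 2 — f₀ = ω₀/(2π) = 2136 Hz.
Step 3 — Series Q: Q = ω₀L/R = 1.342e+04·0.0674/343 = 2.637.
Step 4 — Bandwidth: Δω = ω₀/Q = 5089 rad/s; BW = Δω/(2π) = 809.9 Hz.

(a) f₀ = 2136 Hz  (b) Q = 2.637  (c) BW = 809.9 Hz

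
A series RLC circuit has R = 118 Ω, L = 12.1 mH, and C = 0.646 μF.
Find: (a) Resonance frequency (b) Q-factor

Step 1 — Resonance condition Im(Z)=0 gives ω₀ = 1/√(LC).
Step 2 — ω₀ = 1/√(0.0121·6.46e-07) = 1.131e+04 rad/s.
Step 3 — f₀ = ω₀/(2π) = 1800 Hz.
Step 4 — Series Q: Q = ω₀L/R = 1.131e+04·0.0121/118 = 1.16.

(a) f₀ = 1800 Hz  (b) Q = 1.16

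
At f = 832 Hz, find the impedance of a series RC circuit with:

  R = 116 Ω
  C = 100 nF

Step 1 — Angular frequency: ω = 2π·f = 2π·832 = 5228 rad/s.
Step 2 — Component impedances:
  R: Z = R = 116 Ω
  C: Z = 1/(jωC) = -j/(ω·C) = 0 - j1913 Ω
Step 3 — Series combination: Z_total = R + C = 116 - j1913 Ω = 1916∠-86.5° Ω.

Z = 116 - j1913 Ω = 1916∠-86.5° Ω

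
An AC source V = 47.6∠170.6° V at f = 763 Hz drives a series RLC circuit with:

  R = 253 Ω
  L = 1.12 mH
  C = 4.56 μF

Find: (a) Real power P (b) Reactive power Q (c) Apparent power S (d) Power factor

Step 1 — Angular frequency: ω = 2π·f = 2π·763 = 4794 rad/s.
Step 2 — Component impedances:
  R: Z = R = 253 Ω
  L: Z = jωL = j·4794·0.00112 = 0 + j5.369 Ω
  C: Z = 1/(jωC) = -j/(ω·C) = 0 - j45.74 Ω
Step 3 — Series combination: Z_total = R + L + C = 253 - j40.37 Ω = 256.2∠-9.1° Ω.
Step 4 — Source phasor: V = 47.6∠170.6° V = -46.96 + j7.774 V.
Step 5 — Current: I = V / Z = -0.1858 + j0.00108 A = 0.1858∠179.7° A.
Step 6 — Complex power: S = V·I* = 8.733 - j1.394 VA.
Step 7 — Real power: P = Re(S) = 8.733 W.
Step 8 — Reactive power: Q = Im(S) = -1.394 VAR.
Step 9 — Apparent power: |S| = 8.844 VA.
Step 10 — Power factor: PF = P/|S| = 0.9875 (leading).

(a) P = 8.733 W  (b) Q = -1.394 VAR  (c) S = 8.844 VA  (d) PF = 0.9875 (leading)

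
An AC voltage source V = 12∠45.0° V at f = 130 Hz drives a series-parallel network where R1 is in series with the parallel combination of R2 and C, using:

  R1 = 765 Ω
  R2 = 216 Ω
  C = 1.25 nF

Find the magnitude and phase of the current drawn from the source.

Step 1 — Angular frequency: ω = 2π·f = 2π·130 = 816.8 rad/s.
Step 2 — Component impedances:
  R1: Z = R = 765 Ω
  R2: Z = R = 216 Ω
  C: Z = 1/(jωC) = -j/(ω·C) = 0 - j9.794e+05 Ω
Step 3 — Parallel branch: R2 || C = 1/(1/R2 + 1/C) = 216 - j0.04764 Ω.
Step 4 — Series with R1: Z_total = R1 + (R2 || C) = 981 - j0.04764 Ω = 981∠-0.0° Ω.
Step 5 — Source phasor: V = 12∠45.0° V = 8.485 + j8.485 V.
Step 6 — Ohm's law: I = V / Z_total = (8.485 + j8.485) / (981 - j0.04764) = 0.008649 + j0.00865 A.
Step 7 — Convert to polar: |I| = 0.01223 A, ∠I = 45.0°.

I = 0.01223∠45.0° A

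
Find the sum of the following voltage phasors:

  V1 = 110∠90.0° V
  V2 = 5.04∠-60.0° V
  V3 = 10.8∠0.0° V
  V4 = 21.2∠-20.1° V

Step 1 — Convert each phasor to rectangular form:
  V1 = 110·(cos(90.0°) + j·sin(90.0°)) = 0 + j110 V
  V2 = 5.04·(cos(-60.0°) + j·sin(-60.0°)) = 2.52 - j4.365 V
  V3 = 10.8·(cos(0.0°) + j·sin(0.0°)) = 10.8 V
  V4 = 21.2·(cos(-20.1°) + j·sin(-20.1°)) = 19.91 - j7.286 V
Step 2 — Sum components: V_total = 33.23 + j98.35 V.
Step 3 — Convert to polar: |V_total| = 103.8 V, ∠V_total = 71.3°.

V_total = 103.8∠71.3° V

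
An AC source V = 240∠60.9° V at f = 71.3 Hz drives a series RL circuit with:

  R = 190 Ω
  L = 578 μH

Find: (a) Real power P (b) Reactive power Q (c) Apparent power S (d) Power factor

Step 1 — Angular frequency: ω = 2π·f = 2π·71.3 = 448 rad/s.
Step 2 — Component impedances:
  R: Z = R = 190 Ω
  L: Z = jωL = j·448·0.000578 = 0 + j0.2589 Ω
Step 3 — Series combination: Z_total = R + L = 190 + j0.2589 Ω = 190∠0.1° Ω.
Step 4 — Source phasor: V = 240∠60.9° V = 116.7 + j209.7 V.
Step 5 — Current: I = V / Z = 0.6158 + j1.103 A = 1.263∠60.8° A.
Step 6 — Complex power: S = V·I* = 303.2 + j0.4132 VA.
Step 7 — Real power: P = Re(S) = 303.2 W.
Step 8 — Reactive power: Q = Im(S) = 0.4132 VAR.
Step 9 — Apparent power: |S| = 303.2 VA.
Step 10 — Power factor: PF = P/|S| = 1 (lagging).

(a) P = 303.2 W  (b) Q = 0.4132 VAR  (c) S = 303.2 VA  (d) PF = 1 (lagging)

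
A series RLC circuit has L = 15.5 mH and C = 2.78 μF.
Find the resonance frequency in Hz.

Step 1 — Resonance condition Im(Z)=0 gives ω₀ = 1/√(LC).
Step 2 — ω₀ = 1/√(0.0155·2.78e-06) = 4817 rad/s.
Step 3 — f₀ = ω₀/(2π) = 766.7 Hz.

f₀ = 766.7 Hz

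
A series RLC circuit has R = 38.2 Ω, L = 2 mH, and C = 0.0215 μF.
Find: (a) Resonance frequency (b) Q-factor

Step 1 — Resonance condition Im(Z)=0 gives ω₀ = 1/√(LC).
Step 2 — ω₀ = 1/√(0.002·2.15e-08) = 1.525e+05 rad/s.
Step 3 — f₀ = ω₀/(2π) = 2.427e+04 Hz.
Step 4 — Series Q: Q = ω₀L/R = 1.525e+05·0.002/38.2 = 7.984.

(a) f₀ = 2.427e+04 Hz  (b) Q = 7.984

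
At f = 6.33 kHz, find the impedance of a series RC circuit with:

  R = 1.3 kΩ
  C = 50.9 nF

Step 1 — Angular frequency: ω = 2π·f = 2π·6330 = 3.977e+04 rad/s.
Step 2 — Component impedances:
  R: Z = R = 1300 Ω
  C: Z = 1/(jωC) = -j/(ω·C) = 0 - j494 Ω
Step 3 — Series combination: Z_total = R + C = 1300 - j494 Ω = 1391∠-20.8° Ω.

Z = 1300 - j494 Ω = 1391∠-20.8° Ω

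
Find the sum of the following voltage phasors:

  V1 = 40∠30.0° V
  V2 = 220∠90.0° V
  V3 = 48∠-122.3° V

Step 1 — Convert each phasor to rectangular form:
  V1 = 40·(cos(30.0°) + j·sin(30.0°)) = 34.64 + j20 V
  V2 = 220·(cos(90.0°) + j·sin(90.0°)) = 0 + j220 V
  V3 = 48·(cos(-122.3°) + j·sin(-122.3°)) = -25.65 - j40.57 V
Step 2 — Sum components: V_total = 8.992 + j199.4 V.
Step 3 — Convert to polar: |V_total| = 199.6 V, ∠V_total = 87.4°.

V_total = 199.6∠87.4° V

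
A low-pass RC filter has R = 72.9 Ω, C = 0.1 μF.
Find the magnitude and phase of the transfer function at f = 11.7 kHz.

Step 1 — Angular frequency: ω = 2π·1.17e+04 = 7.351e+04 rad/s.
Step 2 — Transfer function: H(jω) = 1/(1 + jωRC).
Step 3 — Denominator: 1 + jωRC = 1 + j·7.351e+04·72.9·1e-07 = 1 + j0.5359.
Step 4 — H = 0.7769 - j0.4163.
Step 5 — Magnitude: |H| = 0.8814 (-1.1 dB); phase: φ = -28.2°.

|H| = 0.8814 (-1.1 dB), φ = -28.2°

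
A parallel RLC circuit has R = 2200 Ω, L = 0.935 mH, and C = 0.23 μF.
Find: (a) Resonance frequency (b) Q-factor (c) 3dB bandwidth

Step 1 — Resonance: ω₀ = 1/√(LC) = 1/√(0.000935·2.3e-07) = 6.819e+04 rad/s.
Step 2 — f₀ = ω₀/(2π) = 1.085e+04 Hz.
Step 3 — Parallel Q: Q = R/(ω₀L) = 2200/(6.819e+04·0.000935) = 34.5.
Step 4 — Bandwidth: Δω = ω₀/Q = 1976 rad/s; BW = Δω/(2π) = 314.5 Hz.

(a) f₀ = 1.085e+04 Hz  (b) Q = 34.5  (c) BW = 314.5 Hz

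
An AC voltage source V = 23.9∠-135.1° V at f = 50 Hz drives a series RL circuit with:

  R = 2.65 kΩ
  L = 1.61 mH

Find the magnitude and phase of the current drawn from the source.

Step 1 — Angular frequency: ω = 2π·f = 2π·50 = 314.2 rad/s.
Step 2 — Component impedances:
  R: Z = R = 2650 Ω
  L: Z = jωL = j·314.2·0.00161 = 0 + j0.5058 Ω
Step 3 — Series combination: Z_total = R + L = 2650 + j0.5058 Ω = 2650∠0.0° Ω.
Step 4 — Source phasor: V = 23.9∠-135.1° V = -16.93 - j16.87 V.
Step 5 — Ohm's law: I = V / Z_total = (-16.93 - j16.87) / (2650 + j0.5058) = -0.00639 - j0.006365 A.
Step 6 — Convert to polar: |I| = 0.009019 A, ∠I = -135.1°.

I = 0.009019∠-135.1° A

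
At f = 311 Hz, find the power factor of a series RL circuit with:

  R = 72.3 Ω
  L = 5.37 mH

Step 1 — Angular frequency: ω = 2π·f = 2π·311 = 1954 rad/s.
Step 2 — Component impedances:
  R: Z = R = 72.3 Ω
  L: Z = jωL = j·1954·0.00537 = 0 + j10.49 Ω
Step 3 — Series combination: Z_total = R + L = 72.3 + j10.49 Ω = 73.06∠8.3° Ω.
Step 4 — Power factor: PF = cos(φ) = Re(Z)/|Z| = 72.3/73.06 = 0.9896.
Step 5 — Type: Im(Z) = 10.49 ⇒ lagging (phase φ = 8.3°).

PF = 0.9896 (lagging, φ = 8.3°)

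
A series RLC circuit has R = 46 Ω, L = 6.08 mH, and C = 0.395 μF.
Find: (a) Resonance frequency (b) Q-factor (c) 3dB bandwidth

Step 1 — Resonance: ω₀ = 1/√(LC) = 1/√(0.00608·3.95e-07) = 2.041e+04 rad/s.
Step 2 — f₀ = ω₀/(2π) = 3248 Hz.
Step 3 — Series Q: Q = ω₀L/R = 2.041e+04·0.00608/46 = 2.697.
Step 4 — Bandwidth: Δω = ω₀/Q = 7566 rad/s; BW = Δω/(2π) = 1204 Hz.

(a) f₀ = 3248 Hz  (b) Q = 2.697  (c) BW = 1204 Hz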